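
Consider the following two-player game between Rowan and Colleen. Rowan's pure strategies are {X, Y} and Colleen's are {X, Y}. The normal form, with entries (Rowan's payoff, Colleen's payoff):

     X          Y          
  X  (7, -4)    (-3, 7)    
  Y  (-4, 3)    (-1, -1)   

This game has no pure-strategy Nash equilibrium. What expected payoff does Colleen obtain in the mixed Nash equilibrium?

Rowan's mix must leave Colleen indifferent between X and Y.
  Colleen's payoff from X: p·(-4) + (1−p)·3 = -7p + 3
  Colleen's payoff from Y: p·7 + (1−p)·(-1) = 8p - 1
  -7p + 3 = 8p - 1  ⇒  -15p = -4  ⇒  p = 4/15.
At equilibrium Colleen is indifferent across columns, so Colleen's payoff equals the payoff from X: (4/15)·(-4) + (11/15)·3 = 17/15.

17/15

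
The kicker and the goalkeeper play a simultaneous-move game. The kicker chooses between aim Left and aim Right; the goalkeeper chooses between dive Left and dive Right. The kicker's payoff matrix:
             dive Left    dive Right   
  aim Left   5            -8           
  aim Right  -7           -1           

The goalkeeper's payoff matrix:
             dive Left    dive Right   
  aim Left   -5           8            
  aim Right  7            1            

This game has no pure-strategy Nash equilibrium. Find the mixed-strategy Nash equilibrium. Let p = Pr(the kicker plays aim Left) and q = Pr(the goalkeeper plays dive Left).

p = 6/19, q = 7/19

The kicker's mix must leave the goalkeeper indifferent between dive Left and dive Right.
  the goalkeeper's expected payoff from dive Left: p·(-5) + (1−p)·7 = -12p + 7
  the goalkeeper's expected payoff from dive Right: p·8 + (1−p)·1 = 7p + 1
  -12p + 7 = 7p + 1  ⇒  -19p = -6  ⇒  p = 6/19.
In a mixed equilibrium the kicker is indifferent between aim Left and aim Right; this condition fixes q.
  the kicker's payoff to aim Left: q·5 + (1−q)·(-8) = 13q - 8
  the kicker's payoff to aim Right: q·(-7) + (1−q)·(-1) = -6q - 1
  13q - 8 = -6q - 1  ⇒  19q = 7  ⇒  q = 7/19.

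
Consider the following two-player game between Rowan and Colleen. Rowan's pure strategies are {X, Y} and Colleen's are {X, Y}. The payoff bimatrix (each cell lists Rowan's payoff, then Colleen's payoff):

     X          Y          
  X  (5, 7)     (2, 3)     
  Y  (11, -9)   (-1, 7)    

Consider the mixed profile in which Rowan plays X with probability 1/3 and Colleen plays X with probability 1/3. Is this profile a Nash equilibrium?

Given Rowan's mix p = 1/3, Colleen's payoff from X is -11/3 but from Y is 17/3. Colleen strictly prefers Y, so Colleen would not mix.
So the proposed profile is not a Nash equilibrium.

No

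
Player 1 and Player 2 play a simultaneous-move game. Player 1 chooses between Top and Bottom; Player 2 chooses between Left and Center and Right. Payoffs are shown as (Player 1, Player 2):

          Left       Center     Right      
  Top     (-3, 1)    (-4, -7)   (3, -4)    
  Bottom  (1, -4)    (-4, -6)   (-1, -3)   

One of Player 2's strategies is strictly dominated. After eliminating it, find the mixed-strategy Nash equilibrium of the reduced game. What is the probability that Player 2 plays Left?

q = 1/2

Player 2's strategy Center is strictly dominated by Right: -4 > -7 and -3 > -6. Eliminate Center.
Player 2's mix must leave Player 1 indifferent between Top and Bottom.
  Player 1's payoff from Top: q·(-3) + (1−q)·3 = -6q + 3
  Player 1's payoff from Bottom: q·1 + (1−q)·(-1) = 2q - 1
  -6q + 3 = 2q - 1  ⇒  -8q = -4  ⇒  q = 1/2.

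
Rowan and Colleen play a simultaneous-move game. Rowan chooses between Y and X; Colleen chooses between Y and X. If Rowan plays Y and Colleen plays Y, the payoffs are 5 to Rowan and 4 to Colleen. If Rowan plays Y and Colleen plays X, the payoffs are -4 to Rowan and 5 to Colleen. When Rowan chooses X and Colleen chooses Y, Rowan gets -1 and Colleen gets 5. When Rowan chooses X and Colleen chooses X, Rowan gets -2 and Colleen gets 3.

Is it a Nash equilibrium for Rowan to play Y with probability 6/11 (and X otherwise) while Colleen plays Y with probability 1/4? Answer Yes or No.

Given Rowan's mix p = 6/11, Colleen's payoff from Y is 49/11 but from X is 45/11. Colleen strictly prefers Y, so Colleen would not mix.
So the proposed profile is not a Nash equilibrium.

No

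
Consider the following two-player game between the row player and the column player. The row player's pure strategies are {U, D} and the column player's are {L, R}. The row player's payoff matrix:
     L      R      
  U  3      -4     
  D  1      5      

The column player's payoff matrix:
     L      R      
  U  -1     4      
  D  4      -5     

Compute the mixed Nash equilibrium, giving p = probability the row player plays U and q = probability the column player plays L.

p = 9/14, q = 9/11

For the column player to be willing to mix, the column player must be indifferent between L and R, which pins down the row player's mix.
  the column player's payoff to L: p·(-1) + (1−p)·4 = -5p + 4
  the column player's payoff to R: p·4 + (1−p)·(-5) = 9p - 5
  -5p + 4 = 9p - 5  ⇒  -14p = -9  ⇒  p = 9/14.
The row player's indifference between U and D determines the column player's mixing probability q:
  the row player's payoff to U: q·3 + (1−q)·(-4) = 7q - 4
  the row player's payoff to D: q·1 + (1−q)·5 = -4q + 5
  7q - 4 = -4q + 5  ⇒  11q = 9  ⇒  q = 9/11.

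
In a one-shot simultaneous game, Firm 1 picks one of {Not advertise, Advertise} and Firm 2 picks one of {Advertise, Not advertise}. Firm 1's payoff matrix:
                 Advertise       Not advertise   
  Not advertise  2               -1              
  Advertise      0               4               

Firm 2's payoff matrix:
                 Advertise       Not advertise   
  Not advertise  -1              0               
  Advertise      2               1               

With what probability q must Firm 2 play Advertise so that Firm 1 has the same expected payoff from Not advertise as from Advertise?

Set Firm 1's expected payoff from Not advertise equal to that from Advertise:
  Firm 1's payoff to Not advertise: q·2 + (1−q)·(-1) = 3q - 1
  Firm 1's payoff to Advertise: q·0 + (1−q)·4 = -4q + 4
  3q - 1 = -4q + 4  ⇒  7q = 5  ⇒  q = 5/7.

q = 5/7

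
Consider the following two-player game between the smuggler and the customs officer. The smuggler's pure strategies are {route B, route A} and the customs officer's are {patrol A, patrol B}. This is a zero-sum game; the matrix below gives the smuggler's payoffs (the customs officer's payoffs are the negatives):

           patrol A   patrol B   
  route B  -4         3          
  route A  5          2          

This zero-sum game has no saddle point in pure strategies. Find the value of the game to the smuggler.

The smuggler's indifference between route B and route A determines the customs officer's mixing probability q:
  the smuggler's payoff from route B: q·(-4) + (1−q)·3 = -7q + 3
  the smuggler's payoff from route A: q·5 + (1−q)·2 = 3q + 2
  -7q + 3 = 3q + 2  ⇒  -10q = -1  ⇒  q = 1/10.
The value is the smuggler's expected payoff against this mix (using route B): (1/10)·(-4) + (9/10)·3 = 23/10.

v = 23/10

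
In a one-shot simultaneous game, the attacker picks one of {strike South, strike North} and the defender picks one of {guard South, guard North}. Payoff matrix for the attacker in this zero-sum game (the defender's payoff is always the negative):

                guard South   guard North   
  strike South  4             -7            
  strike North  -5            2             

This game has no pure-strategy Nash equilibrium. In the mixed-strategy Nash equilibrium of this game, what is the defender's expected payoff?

3/2

The attacker's mix must leave the defender indifferent between guard South and guard North.
  the defender's expected payoff from guard South: p·(-4) + (1−p)·5 = -9p + 5
  the defender's expected payoff from guard North: p·7 + (1−p)·(-2) = 9p - 2
  -9p + 5 = 9p - 2  ⇒  -18p = -7  ⇒  p = 7/18.
At equilibrium the defender is indifferent across columns, so the defender's payoff equals the payoff from guard South: (7/18)·(-4) + (11/18)·5 = 3/2.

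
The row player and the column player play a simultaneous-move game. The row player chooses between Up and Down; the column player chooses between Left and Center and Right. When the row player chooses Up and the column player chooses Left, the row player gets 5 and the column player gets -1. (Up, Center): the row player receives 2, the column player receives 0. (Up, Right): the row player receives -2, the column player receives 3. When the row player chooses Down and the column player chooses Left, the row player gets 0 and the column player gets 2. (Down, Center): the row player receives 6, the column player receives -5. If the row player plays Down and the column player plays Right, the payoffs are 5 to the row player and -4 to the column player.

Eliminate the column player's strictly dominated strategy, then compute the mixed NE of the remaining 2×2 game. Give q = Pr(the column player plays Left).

q = 7/12

The column player's strategy Center is strictly dominated by Right: 3 > 0 and -4 > -5. Eliminate Center.
Set the row player's expected payoff from Up equal to that from Down:
  the row player's expected payoff from Up: q·5 + (1−q)·(-2) = 7q - 2
  the row player's expected payoff from Down: q·0 + (1−q)·5 = -5q + 5
  7q - 2 = -5q + 5  ⇒  12q = 7  ⇒  q = 7/12.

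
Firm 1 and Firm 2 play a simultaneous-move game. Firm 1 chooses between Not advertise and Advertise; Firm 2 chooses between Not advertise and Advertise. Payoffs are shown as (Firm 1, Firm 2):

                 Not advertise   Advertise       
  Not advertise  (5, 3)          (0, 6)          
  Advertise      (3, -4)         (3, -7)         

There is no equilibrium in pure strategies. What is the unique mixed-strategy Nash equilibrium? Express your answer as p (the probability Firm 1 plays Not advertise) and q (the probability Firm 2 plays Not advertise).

Firm 2's indifference between Not advertise and Advertise determines Firm 1's mixing probability p:
  Firm 2's payoff from Not advertise: p·3 + (1−p)·(-4) = 7p - 4
  Firm 2's payoff from Advertise: p·6 + (1−p)·(-7) = 13p - 7
  7p - 4 = 13p - 7  ⇒  -6p = -3  ⇒  p = 1/2.
Set Firm 1's expected payoff from Not advertise equal to that from Advertise:
  Firm 1's expected payoff from Not advertise: q·5 + (1−q)·0 = 5q
  Firm 1's expected payoff from Advertise: q·3 + (1−q)·3 = 3
  5q = 3  ⇒  5q = 3  ⇒  q = 3/5.

p = 1/2, q = 3/5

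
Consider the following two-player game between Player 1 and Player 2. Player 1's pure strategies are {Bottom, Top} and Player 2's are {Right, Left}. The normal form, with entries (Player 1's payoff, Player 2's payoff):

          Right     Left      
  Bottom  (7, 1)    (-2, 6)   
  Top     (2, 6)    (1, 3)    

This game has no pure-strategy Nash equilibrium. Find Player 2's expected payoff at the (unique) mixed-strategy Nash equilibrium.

33/8

Player 1's mix must leave Player 2 indifferent between Right and Left.
  Player 2's expected payoff from Right: p·1 + (1−p)·6 = -5p + 6
  Player 2's expected payoff from Left: p·6 + (1−p)·3 = 3p + 3
  -5p + 6 = 3p + 3  ⇒  -8p = -3  ⇒  p = 3/8.
At equilibrium Player 2 is indifferent across columns, so Player 2's payoff equals the payoff from Right: (3/8)·1 + (5/8)·6 = 33/8.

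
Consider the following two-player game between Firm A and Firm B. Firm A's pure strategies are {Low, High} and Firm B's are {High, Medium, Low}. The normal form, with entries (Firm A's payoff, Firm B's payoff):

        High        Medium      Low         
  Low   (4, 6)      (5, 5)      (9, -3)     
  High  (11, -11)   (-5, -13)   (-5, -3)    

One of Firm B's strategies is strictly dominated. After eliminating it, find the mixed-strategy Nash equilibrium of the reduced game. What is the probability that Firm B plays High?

Firm B's strategy Medium is strictly dominated by High: 6 > 5 and -11 > -13. Eliminate Medium.
Firm B's mix must leave Firm A indifferent between Low and High.
  Firm A's expected payoff from Low: q·4 + (1−q)·9 = -5q + 9
  Firm A's expected payoff from High: q·11 + (1−q)·(-5) = 16q - 5
  -5q + 9 = 16q - 5  ⇒  -21q = -14  ⇒  q = 2/3.

q = 2/3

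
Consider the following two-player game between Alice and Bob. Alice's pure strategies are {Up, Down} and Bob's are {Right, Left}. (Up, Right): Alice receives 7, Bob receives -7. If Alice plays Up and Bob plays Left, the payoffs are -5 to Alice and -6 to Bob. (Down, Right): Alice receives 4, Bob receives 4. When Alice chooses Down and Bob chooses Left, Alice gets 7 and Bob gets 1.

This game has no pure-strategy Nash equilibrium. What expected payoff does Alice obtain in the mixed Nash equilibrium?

23/5

For Alice to be willing to mix, Alice must be indifferent between Up and Down, which pins down Bob's mix.
  Alice's payoff to Up: q·7 + (1−q)·(-5) = 12q - 5
  Alice's payoff to Down: q·4 + (1−q)·7 = -3q + 7
  12q - 5 = -3q + 7  ⇒  15q = 12  ⇒  q = 4/5.
At equilibrium Alice is indifferent across rows, so Alice's payoff equals the payoff from Up: (4/5)·7 + (1/5)·(-5) = 23/5.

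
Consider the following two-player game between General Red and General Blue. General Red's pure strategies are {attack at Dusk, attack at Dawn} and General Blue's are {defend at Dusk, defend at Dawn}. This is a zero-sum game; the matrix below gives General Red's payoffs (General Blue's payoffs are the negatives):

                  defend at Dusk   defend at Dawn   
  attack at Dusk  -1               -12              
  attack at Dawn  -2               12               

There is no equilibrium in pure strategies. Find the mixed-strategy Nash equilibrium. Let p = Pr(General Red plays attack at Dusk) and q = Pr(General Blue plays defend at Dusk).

Set General Blue's expected payoff from defend at Dusk equal to that from defend at Dawn:
  General Blue's payoff from defend at Dusk: p·1 + (1−p)·2 = -p + 2
  General Blue's payoff from defend at Dawn: p·12 + (1−p)·(-12) = 24p - 12
  -p + 2 = 24p - 12  ⇒  -25p = -14  ⇒  p = 14/25.
Set General Red's expected payoff from attack at Dusk equal to that from attack at Dawn:
  General Red's payoff from attack at Dusk: q·(-1) + (1−q)·(-12) = 11q - 12
  General Red's payoff from attack at Dawn: q·(-2) + (1−q)·12 = -14q + 12
  11q - 12 = -14q + 12  ⇒  25q = 24  ⇒  q = 24/25.

p = 14/25, q = 24/25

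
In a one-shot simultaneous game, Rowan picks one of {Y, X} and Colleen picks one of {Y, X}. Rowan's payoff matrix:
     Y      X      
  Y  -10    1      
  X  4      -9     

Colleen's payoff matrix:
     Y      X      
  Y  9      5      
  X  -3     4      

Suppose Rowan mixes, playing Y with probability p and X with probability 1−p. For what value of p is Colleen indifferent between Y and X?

p = 7/11

In a mixed equilibrium Colleen is indifferent between Y and X; this condition fixes p.
  Colleen's payoff to Y: p·9 + (1−p)·(-3) = 12p - 3
  Colleen's payoff to X: p·5 + (1−p)·4 = p + 4
  12p - 3 = p + 4  ⇒  11p = 7  ⇒  p = 7/11.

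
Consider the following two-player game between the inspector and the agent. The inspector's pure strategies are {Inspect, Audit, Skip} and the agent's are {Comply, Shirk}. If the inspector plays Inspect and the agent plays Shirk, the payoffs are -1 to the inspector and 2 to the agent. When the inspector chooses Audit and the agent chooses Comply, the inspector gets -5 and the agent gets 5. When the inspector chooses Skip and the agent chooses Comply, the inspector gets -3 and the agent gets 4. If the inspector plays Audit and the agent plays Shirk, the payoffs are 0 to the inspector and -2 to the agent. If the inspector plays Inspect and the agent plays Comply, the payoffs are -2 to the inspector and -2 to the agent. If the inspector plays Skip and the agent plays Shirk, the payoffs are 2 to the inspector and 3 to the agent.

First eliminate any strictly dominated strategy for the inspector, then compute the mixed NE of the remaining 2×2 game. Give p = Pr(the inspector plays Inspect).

The inspector's strategy Audit is strictly dominated by Skip: -3 > -5 and 2 > 0. Eliminate Audit.
In a mixed equilibrium the agent is indifferent between Comply and Shirk; this condition fixes p.
  the agent's expected payoff from Comply: p·(-2) + (1−p)·4 = -6p + 4
  the agent's expected payoff from Shirk: p·2 + (1−p)·3 = -p + 3
  -6p + 4 = -p + 3  ⇒  -5p = -1  ⇒  p = 1/5.

p = 1/5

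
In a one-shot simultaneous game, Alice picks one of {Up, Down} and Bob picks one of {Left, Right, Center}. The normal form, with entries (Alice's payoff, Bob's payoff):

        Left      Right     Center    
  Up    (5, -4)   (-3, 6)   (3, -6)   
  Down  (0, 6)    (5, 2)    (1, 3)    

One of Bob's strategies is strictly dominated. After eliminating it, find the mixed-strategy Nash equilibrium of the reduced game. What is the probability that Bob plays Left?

q = 8/13

Bob's strategy Center is strictly dominated by Left: -4 > -6 and 6 > 3. Eliminate Center.
For Alice to be willing to mix, Alice must be indifferent between Up and Down, which pins down Bob's mix.
  Alice's payoff to Up: q·5 + (1−q)·(-3) = 8q - 3
  Alice's payoff to Down: q·0 + (1−q)·5 = -5q + 5
  8q - 3 = -5q + 5  ⇒  13q = 8  ⇒  q = 8/13.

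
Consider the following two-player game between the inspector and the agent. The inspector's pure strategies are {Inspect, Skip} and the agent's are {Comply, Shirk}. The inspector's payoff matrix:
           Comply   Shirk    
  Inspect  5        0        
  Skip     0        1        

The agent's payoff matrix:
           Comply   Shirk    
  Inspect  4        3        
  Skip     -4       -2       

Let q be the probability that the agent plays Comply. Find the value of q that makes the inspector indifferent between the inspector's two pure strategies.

q = 1/6

Set the inspector's expected payoff from Inspect equal to that from Skip:
  the inspector's expected payoff from Inspect: q·5 + (1−q)·0 = 5q
  the inspector's expected payoff from Skip: q·0 + (1−q)·1 = -q + 1
  5q = -q + 1  ⇒  6q = 1  ⇒  q = 1/6.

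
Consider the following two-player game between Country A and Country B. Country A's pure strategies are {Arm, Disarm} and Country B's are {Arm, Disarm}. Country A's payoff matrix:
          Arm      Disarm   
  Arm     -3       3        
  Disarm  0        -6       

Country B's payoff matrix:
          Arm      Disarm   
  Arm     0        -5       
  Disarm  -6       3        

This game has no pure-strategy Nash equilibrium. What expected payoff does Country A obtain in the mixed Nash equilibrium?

-3/2

Set Country A's expected payoff from Arm equal to that from Disarm:
  Country A's payoff from Arm: q·(-3) + (1−q)·3 = -6q + 3
  Country A's payoff from Disarm: q·0 + (1−q)·(-6) = 6q - 6
  -6q + 3 = 6q - 6  ⇒  -12q = -9  ⇒  q = 3/4.
At equilibrium Country A is indifferent across rows, so Country A's payoff equals the payoff from Arm: (3/4)·(-3) + (1/4)·3 = -3/2.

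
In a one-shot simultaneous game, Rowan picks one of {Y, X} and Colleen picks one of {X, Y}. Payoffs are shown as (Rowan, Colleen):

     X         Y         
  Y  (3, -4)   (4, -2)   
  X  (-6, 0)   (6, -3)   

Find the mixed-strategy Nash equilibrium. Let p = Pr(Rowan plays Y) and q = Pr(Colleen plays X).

For Colleen to be willing to mix, Colleen must be indifferent between X and Y, which pins down Rowan's mix.
  Colleen's payoff from X: p·(-4) + (1−p)·0 = -4p
  Colleen's payoff from Y: p·(-2) + (1−p)·(-3) = p - 3
  -4p = p - 3  ⇒  -5p = -3  ⇒  p = 3/5.
Colleen's mix must leave Rowan indifferent between Y and X.
  Rowan's expected payoff from Y: q·3 + (1−q)·4 = -q + 4
  Rowan's expected payoff from X: q·(-6) + (1−q)·6 = -12q + 6
  -q + 4 = -12q + 6  ⇒  11q = 2  ⇒  q = 2/11.

p = 3/5, q = 2/11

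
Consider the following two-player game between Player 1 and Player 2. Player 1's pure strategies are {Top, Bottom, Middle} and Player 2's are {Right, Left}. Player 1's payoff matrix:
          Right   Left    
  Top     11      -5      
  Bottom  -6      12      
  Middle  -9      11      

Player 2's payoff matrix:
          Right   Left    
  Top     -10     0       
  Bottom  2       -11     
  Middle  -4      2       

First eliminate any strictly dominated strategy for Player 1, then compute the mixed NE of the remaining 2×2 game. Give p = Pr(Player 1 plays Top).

p = 13/23

Player 1's strategy Middle is strictly dominated by Bottom: -6 > -9 and 12 > 11. Eliminate Middle.
For Player 2 to be willing to mix, Player 2 must be indifferent between Right and Left, which pins down Player 1's mix.
  Player 2's payoff to Right: p·(-10) + (1−p)·2 = -12p + 2
  Player 2's payoff to Left: p·0 + (1−p)·(-11) = 11p - 11
  -12p + 2 = 11p - 11  ⇒  -23p = -13  ⇒  p = 13/23.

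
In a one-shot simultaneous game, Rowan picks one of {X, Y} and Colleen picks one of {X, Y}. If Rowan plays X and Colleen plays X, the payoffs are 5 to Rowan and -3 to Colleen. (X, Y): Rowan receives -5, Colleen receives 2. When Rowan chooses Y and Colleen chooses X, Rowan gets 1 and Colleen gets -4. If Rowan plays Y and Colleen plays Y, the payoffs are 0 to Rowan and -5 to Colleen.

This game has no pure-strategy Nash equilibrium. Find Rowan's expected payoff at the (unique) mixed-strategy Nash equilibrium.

5/9

For Rowan to be willing to mix, Rowan must be indifferent between X and Y, which pins down Colleen's mix.
  Rowan's expected payoff from X: q·5 + (1−q)·(-5) = 10q - 5
  Rowan's expected payoff from Y: q·1 + (1−q)·0 = q
  10q - 5 = q  ⇒  9q = 5  ⇒  q = 5/9.
At equilibrium Rowan is indifferent across rows, so Rowan's payoff equals the payoff from X: (5/9)·5 + (4/9)·(-5) = 5/9.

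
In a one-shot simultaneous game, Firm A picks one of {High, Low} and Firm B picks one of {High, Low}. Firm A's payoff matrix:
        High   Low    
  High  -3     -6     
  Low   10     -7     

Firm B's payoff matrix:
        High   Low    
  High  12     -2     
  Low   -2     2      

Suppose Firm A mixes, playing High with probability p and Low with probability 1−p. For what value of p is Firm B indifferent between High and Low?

p = 2/9

For Firm B to be willing to mix, Firm B must be indifferent between High and Low, which pins down Firm A's mix.
  Firm B's payoff from High: p·12 + (1−p)·(-2) = 14p - 2
  Firm B's payoff from Low: p·(-2) + (1−p)·2 = -4p + 2
  14p - 2 = -4p + 2  ⇒  18p = 4  ⇒  p = 2/9.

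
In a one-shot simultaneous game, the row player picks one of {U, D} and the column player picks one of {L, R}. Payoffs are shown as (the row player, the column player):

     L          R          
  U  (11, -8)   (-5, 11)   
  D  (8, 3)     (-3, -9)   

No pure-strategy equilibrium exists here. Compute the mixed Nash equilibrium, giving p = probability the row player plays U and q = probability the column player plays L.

p = 12/31, q = 2/5

The row player's mix must leave the column player indifferent between L and R.
  the column player's expected payoff from L: p·(-8) + (1−p)·3 = -11p + 3
  the column player's expected payoff from R: p·11 + (1−p)·(-9) = 20p - 9
  -11p + 3 = 20p - 9  ⇒  -31p = -12  ⇒  p = 12/31.
Set the row player's expected payoff from U equal to that from D:
  the row player's expected payoff from U: q·11 + (1−q)·(-5) = 16q - 5
  the row player's expected payoff from D: q·8 + (1−q)·(-3) = 11q - 3
  16q - 5 = 11q - 3  ⇒  5q = 2  ⇒  q = 2/5.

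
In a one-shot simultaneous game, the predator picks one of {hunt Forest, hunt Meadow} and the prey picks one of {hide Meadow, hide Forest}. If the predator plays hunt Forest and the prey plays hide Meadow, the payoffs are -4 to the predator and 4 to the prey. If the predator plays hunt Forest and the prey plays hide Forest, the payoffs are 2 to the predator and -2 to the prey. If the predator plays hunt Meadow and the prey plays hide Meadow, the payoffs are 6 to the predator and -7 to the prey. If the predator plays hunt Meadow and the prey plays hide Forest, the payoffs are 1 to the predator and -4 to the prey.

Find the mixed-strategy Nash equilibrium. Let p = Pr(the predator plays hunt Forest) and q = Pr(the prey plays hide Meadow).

p = 1/3, q = 1/11

For the prey to be willing to mix, the prey must be indifferent between hide Meadow and hide Forest, which pins down the predator's mix.
  the prey's expected payoff from hide Meadow: p·4 + (1−p)·(-7) = 11p - 7
  the prey's expected payoff from hide Forest: p·(-2) + (1−p)·(-4) = 2p - 4
  11p - 7 = 2p - 4  ⇒  9p = 3  ⇒  p = 1/3.
The predator's indifference between hunt Forest and hunt Meadow determines the prey's mixing probability q:
  the predator's payoff to hunt Forest: q·(-4) + (1−q)·2 = -6q + 2
  the predator's payoff to hunt Meadow: q·6 + (1−q)·1 = 5q + 1
  -6q + 2 = 5q + 1  ⇒  -11q = -1  ⇒  q = 1/11.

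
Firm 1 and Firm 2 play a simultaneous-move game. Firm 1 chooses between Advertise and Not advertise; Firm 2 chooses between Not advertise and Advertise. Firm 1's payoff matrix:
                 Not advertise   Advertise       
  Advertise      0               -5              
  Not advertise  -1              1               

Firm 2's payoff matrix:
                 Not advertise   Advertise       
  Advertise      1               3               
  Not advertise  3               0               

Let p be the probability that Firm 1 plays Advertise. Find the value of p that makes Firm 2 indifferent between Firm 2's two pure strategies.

p = 3/5

Firm 2's indifference between Not advertise and Advertise determines Firm 1's mixing probability p:
  Firm 2's payoff to Not advertise: p·1 + (1−p)·3 = -2p + 3
  Firm 2's payoff to Advertise: p·3 + (1−p)·0 = 3p
  -2p + 3 = 3p  ⇒  -5p = -3  ⇒  p = 3/5.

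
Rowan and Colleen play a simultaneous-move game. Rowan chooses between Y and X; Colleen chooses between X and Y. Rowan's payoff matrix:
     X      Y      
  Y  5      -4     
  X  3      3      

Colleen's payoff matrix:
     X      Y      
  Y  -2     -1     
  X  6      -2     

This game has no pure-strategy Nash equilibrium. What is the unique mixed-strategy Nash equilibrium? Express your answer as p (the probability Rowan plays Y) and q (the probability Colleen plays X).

Set Colleen's expected payoff from X equal to that from Y:
  Colleen's payoff to X: p·(-2) + (1−p)·6 = -8p + 6
  Colleen's payoff to Y: p·(-1) + (1−p)·(-2) = p - 2
  -8p + 6 = p - 2  ⇒  -9p = -8  ⇒  p = 8/9.
Set Rowan's expected payoff from Y equal to that from X:
  Rowan's expected payoff from Y: q·5 + (1−q)·(-4) = 9q - 4
  Rowan's expected payoff from X: q·3 + (1−q)·3 = 3
  9q - 4 = 3  ⇒  9q = 7  ⇒  q = 7/9.

p = 8/9, q = 7/9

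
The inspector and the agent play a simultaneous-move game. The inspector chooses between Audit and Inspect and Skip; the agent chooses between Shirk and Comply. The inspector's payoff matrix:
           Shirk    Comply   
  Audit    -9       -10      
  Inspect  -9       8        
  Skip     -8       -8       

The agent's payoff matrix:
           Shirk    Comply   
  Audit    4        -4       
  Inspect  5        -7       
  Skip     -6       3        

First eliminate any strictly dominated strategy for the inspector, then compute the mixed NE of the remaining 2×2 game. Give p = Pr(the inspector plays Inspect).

p = 3/7

The inspector's strategy Audit is strictly dominated by Skip: -8 > -9 and -8 > -10. Eliminate Audit.
The agent's indifference between Shirk and Comply determines the inspector's mixing probability p:
  the agent's payoff from Shirk: p·5 + (1−p)·(-6) = 11p - 6
  the agent's payoff from Comply: p·(-7) + (1−p)·3 = -10p + 3
  11p - 6 = -10p + 3  ⇒  21p = 9  ⇒  p = 3/7.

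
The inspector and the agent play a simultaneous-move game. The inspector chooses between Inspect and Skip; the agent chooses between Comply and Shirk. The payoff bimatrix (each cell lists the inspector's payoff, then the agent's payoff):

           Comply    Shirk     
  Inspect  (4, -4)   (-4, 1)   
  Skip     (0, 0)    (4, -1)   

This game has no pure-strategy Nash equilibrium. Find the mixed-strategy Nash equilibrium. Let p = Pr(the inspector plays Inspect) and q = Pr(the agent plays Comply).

The inspector's mix must leave the agent indifferent between Comply and Shirk.
  the agent's payoff to Comply: p·(-4) + (1−p)·0 = -4p
  the agent's payoff to Shirk: p·1 + (1−p)·(-1) = 2p - 1
  -4p = 2p - 1  ⇒  -6p = -1  ⇒  p = 1/6.
For the inspector to be willing to mix, the inspector must be indifferent between Inspect and Skip, which pins down the agent's mix.
  the inspector's payoff to Inspect: q·4 + (1−q)·(-4) = 8q - 4
  the inspector's payoff to Skip: q·0 + (1−q)·4 = -4q + 4
  8q - 4 = -4q + 4  ⇒  12q = 8  ⇒  q = 2/3.

p = 1/6, q = 2/3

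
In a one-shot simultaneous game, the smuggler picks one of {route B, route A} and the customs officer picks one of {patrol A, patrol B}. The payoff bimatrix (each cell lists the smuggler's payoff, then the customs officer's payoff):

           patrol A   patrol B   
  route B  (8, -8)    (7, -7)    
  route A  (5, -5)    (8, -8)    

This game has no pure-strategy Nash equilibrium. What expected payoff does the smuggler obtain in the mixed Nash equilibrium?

29/4

In a mixed equilibrium the smuggler is indifferent between route B and route A; this condition fixes q.
  the smuggler's expected payoff from route B: q·8 + (1−q)·7 = q + 7
  the smuggler's expected payoff from route A: q·5 + (1−q)·8 = -3q + 8
  q + 7 = -3q + 8  ⇒  4q = 1  ⇒  q = 1/4.
At equilibrium the smuggler is indifferent across rows, so the smuggler's payoff equals the payoff from route B: (1/4)·8 + (3/4)·7 = 29/4.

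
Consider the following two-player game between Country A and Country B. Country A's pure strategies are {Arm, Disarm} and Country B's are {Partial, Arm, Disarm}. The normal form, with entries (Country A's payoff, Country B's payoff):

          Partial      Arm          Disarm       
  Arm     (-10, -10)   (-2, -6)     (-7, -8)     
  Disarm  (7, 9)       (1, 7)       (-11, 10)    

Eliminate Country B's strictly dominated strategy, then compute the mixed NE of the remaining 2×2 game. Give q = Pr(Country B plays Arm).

q = 4/7

Country B's strategy Partial is strictly dominated by Disarm: -8 > -10 and 10 > 9. Eliminate Partial.
In a mixed equilibrium Country A is indifferent between Arm and Disarm; this condition fixes q.
  Country A's expected payoff from Arm: q·(-2) + (1−q)·(-7) = 5q - 7
  Country A's expected payoff from Disarm: q·1 + (1−q)·(-11) = 12q - 11
  5q - 7 = 12q - 11  ⇒  -7q = -4  ⇒  q = 4/7.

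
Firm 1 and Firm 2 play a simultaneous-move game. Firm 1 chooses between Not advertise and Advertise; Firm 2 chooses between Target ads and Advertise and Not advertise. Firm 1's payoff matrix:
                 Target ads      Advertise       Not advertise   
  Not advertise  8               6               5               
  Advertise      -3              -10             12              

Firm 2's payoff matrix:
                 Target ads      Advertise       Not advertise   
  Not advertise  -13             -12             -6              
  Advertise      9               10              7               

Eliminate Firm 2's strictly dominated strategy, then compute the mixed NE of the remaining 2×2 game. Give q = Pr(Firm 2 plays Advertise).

Firm 2's strategy Target ads is strictly dominated by Advertise: -12 > -13 and 10 > 9. Eliminate Target ads.
Firm 1's indifference between Not advertise and Advertise determines Firm 2's mixing probability q:
  Firm 1's payoff to Not advertise: q·6 + (1−q)·5 = q + 5
  Firm 1's payoff to Advertise: q·(-10) + (1−q)·12 = -22q + 12
  q + 5 = -22q + 12  ⇒  23q = 7  ⇒  q = 7/23.

q = 7/23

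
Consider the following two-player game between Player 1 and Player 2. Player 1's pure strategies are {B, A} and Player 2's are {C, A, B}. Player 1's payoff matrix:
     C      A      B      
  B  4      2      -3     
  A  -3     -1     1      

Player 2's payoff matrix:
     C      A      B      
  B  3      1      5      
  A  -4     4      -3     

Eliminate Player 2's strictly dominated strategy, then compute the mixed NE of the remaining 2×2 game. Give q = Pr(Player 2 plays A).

q = 4/7

Player 2's strategy C is strictly dominated by B: 5 > 3 and -3 > -4. Eliminate C.
Player 1's indifference between B and A determines Player 2's mixing probability q:
  Player 1's payoff from B: q·2 + (1−q)·(-3) = 5q - 3
  Player 1's payoff from A: q·(-1) + (1−q)·1 = -2q + 1
  5q - 3 = -2q + 1  ⇒  7q = 4  ⇒  q = 4/7.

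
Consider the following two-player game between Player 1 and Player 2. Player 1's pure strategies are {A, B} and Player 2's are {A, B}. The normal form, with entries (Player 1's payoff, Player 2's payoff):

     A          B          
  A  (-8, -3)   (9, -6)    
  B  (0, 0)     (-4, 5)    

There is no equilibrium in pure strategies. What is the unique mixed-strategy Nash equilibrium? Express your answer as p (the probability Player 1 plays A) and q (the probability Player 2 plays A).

Set Player 2's expected payoff from A equal to that from B:
  Player 2's payoff from A: p·(-3) + (1−p)·0 = -3p
  Player 2's payoff from B: p·(-6) + (1−p)·5 = -11p + 5
  -3p = -11p + 5  ⇒  8p = 5  ⇒  p = 5/8.
Set Player 1's expected payoff from A equal to that from B:
  Player 1's payoff from A: q·(-8) + (1−q)·9 = -17q + 9
  Player 1's payoff from B: q·0 + (1−q)·(-4) = 4q - 4
  -17q + 9 = 4q - 4  ⇒  -21q = -13  ⇒  q = 13/21.

p = 5/8, q = 13/21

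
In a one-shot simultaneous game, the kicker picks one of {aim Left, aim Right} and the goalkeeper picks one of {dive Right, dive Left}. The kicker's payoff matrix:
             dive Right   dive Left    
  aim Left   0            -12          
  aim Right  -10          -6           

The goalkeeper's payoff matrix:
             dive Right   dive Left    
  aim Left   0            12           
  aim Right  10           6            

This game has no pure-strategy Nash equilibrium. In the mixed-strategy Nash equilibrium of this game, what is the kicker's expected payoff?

-15/2

The goalkeeper's mix must leave the kicker indifferent between aim Left and aim Right.
  the kicker's expected payoff from aim Left: q·0 + (1−q)·(-12) = 12q - 12
  the kicker's expected payoff from aim Right: q·(-10) + (1−q)·(-6) = -4q - 6
  12q - 12 = -4q - 6  ⇒  16q = 6  ⇒  q = 3/8.
At equilibrium the kicker is indifferent across rows, so the kicker's payoff equals the payoff from aim Left: (3/8)·0 + (5/8)·(-12) = -15/2.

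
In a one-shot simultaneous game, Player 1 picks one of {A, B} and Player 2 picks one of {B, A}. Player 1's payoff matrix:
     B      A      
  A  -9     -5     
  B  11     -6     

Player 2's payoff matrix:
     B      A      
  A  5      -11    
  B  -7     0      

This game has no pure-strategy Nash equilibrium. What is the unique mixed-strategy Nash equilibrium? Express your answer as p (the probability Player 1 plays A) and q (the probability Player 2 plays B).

Set Player 2's expected payoff from B equal to that from A:
  Player 2's expected payoff from B: p·5 + (1−p)·(-7) = 12p - 7
  Player 2's expected payoff from A: p·(-11) + (1−p)·0 = -11p
  12p - 7 = -11p  ⇒  23p = 7  ⇒  p = 7/23.
For Player 1 to be willing to mix, Player 1 must be indifferent between A and B, which pins down Player 2's mix.
  Player 1's payoff to A: q·(-9) + (1−q)·(-5) = -4q - 5
  Player 1's payoff to B: q·11 + (1−q)·(-6) = 17q - 6
  -4q - 5 = 17q - 6  ⇒  -21q = -1  ⇒  q = 1/21.

p = 7/23, q = 1/21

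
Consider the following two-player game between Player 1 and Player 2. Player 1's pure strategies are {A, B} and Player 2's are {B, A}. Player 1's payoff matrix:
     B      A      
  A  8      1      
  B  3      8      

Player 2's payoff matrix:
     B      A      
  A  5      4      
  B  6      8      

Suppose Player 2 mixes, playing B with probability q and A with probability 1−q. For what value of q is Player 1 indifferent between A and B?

Player 2's mix must leave Player 1 indifferent between A and B.
  Player 1's expected payoff from A: q·8 + (1−q)·1 = 7q + 1
  Player 1's expected payoff from B: q·3 + (1−q)·8 = -5q + 8
  7q + 1 = -5q + 8  ⇒  12q = 7  ⇒  q = 7/12.

q = 7/12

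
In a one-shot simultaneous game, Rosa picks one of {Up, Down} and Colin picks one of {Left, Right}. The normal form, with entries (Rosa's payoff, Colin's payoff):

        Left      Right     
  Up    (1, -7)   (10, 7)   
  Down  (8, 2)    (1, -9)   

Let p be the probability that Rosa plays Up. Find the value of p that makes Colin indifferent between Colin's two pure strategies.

p = 11/25

Colin's indifference between Left and Right determines Rosa's mixing probability p:
  Colin's payoff to Left: p·(-7) + (1−p)·2 = -9p + 2
  Colin's payoff to Right: p·7 + (1−p)·(-9) = 16p - 9
  -9p + 2 = 16p - 9  ⇒  -25p = -11  ⇒  p = 11/25.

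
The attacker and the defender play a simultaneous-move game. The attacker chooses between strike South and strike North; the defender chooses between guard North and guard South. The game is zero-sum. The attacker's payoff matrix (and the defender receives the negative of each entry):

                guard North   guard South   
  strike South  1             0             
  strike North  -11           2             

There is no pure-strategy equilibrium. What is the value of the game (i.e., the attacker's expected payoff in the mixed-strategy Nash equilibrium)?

v = 1/7

In a mixed equilibrium the attacker is indifferent between strike South and strike North; this condition fixes q.
  the attacker's expected payoff from strike South: q·1 + (1−q)·0 = q
  the attacker's expected payoff from strike North: q·(-11) + (1−q)·2 = -13q + 2
  q = -13q + 2  ⇒  14q = 2  ⇒  q = 1/7.
The value is the attacker's expected payoff against this mix (using strike South): (1/7)·1 + (6/7)·0 = 1/7.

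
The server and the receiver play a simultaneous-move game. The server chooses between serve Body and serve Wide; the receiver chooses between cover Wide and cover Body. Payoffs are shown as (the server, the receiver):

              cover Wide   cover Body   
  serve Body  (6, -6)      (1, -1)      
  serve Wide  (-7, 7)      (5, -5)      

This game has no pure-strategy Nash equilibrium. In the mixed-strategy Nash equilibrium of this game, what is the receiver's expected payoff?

Set the receiver's expected payoff from cover Wide equal to that from cover Body:
  the receiver's payoff from cover Wide: p·(-6) + (1−p)·7 = -13p + 7
  the receiver's payoff from cover Body: p·(-1) + (1−p)·(-5) = 4p - 5
  -13p + 7 = 4p - 5  ⇒  -17p = -12  ⇒  p = 12/17.
At equilibrium the receiver is indifferent across columns, so the receiver's payoff equals the payoff from cover Wide: (12/17)·(-6) + (5/17)·7 = -37/17.

-37/17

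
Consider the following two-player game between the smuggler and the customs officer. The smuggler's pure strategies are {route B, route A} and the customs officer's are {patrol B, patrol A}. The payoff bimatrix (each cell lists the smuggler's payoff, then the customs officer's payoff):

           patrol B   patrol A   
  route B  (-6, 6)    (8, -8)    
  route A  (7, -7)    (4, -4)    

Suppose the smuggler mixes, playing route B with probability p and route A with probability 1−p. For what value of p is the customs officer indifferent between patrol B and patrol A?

p = 3/17

The smuggler's mix must leave the customs officer indifferent between patrol B and patrol A.
  the customs officer's expected payoff from patrol B: p·6 + (1−p)·(-7) = 13p - 7
  the customs officer's expected payoff from patrol A: p·(-8) + (1−p)·(-4) = -4p - 4
  13p - 7 = -4p - 4  ⇒  17p = 3  ⇒  p = 3/17.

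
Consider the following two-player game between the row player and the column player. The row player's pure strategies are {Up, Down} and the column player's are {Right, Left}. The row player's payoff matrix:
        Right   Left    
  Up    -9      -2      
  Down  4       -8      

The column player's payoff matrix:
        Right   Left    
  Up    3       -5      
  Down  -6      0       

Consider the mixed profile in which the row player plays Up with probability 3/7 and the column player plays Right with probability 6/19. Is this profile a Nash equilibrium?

Yes

Check the column player's indifference given the row player's mix p = 3/7:
  payoff from Right = -15/7; payoff from Left = -15/7 — equal.
Check the row player's indifference given the column player's mix q = 6/19:
  payoff from Up = -80/19; payoff from Down = -80/19 — equal.
Both players are indifferent, so neither can profitably deviate.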